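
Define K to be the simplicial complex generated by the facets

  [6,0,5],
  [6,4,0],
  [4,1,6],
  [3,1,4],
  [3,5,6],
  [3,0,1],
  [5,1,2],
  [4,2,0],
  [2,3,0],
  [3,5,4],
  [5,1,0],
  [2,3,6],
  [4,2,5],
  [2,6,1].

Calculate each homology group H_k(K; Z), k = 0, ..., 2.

H_0 = Z,  H_1 = Z^2,  H_2 = Z.

Take the total order 0 < 1 < 2 < 3 < 4 < 5 < 6 on the vertex set. Then K (dimension 2) consists of the simplices:

  0-simplices (7): [0], [1], [2], [3], [4], [5], [6]
  1-simplices (21): [0,1], [0,2], [0,3], [0,4], [0,5], [0,6], [1,2], [1,3], [1,4], [1,5], [1,6], [2,3], [2,4], [2,5], [2,6], [3,4], [3,5], [3,6], [4,5], [4,6], [5,6]
  2-simplices (14): [0,1,3], [0,1,5], [0,2,3], [0,2,4], [0,4,6], [0,5,6], [1,2,5], [1,2,6], [1,3,4], [1,4,6], [2,3,6], [2,4,5], [3,4,5], [3,5,6]

Hence C_0 ≅ Z^7, C_1 ≅ Z^21, C_2 ≅ Z^14.

∂_1: C_1 → C_0 sends each edge [p,q] (with p < q) to q − p. For instance
  ∂[4,6] = [6] − [4].
As a 7×21 matrix over Z this has rank 6, with invariant factors (1,1,1,1,1,1).

Boundary ∂_2: C_2 → C_1 sends each 2-simplex [p,q,r] to [q,r] − [p,r] + [p,q]. For instance
  ∂[3,4,5] = [4,5] − [3,5] + [3,4],
  ∂[0,1,3] = [1,3] − [0,3] + [0,1].
The resulting 21×14 matrix has rank 13, and its Smith normal form has invariant factors (1,1,1,1,1,1,1,1,1,1,1,1,1).

Computing H_k = (kernel of ∂_k) / (image of ∂_{k+1}):

  H_0: rank C_0 − rank ∂_1 = 7 − 6 = 1, and the invariant factors of ∂_1 are all 1, so H_0 = Z.
  H_1: rank ker ∂_1 − rank ∂_2 = (21 − 6) − 13 = 2, and the invariant factors of ∂_2 are all 1, so H_1 = Z^2.
  H_2: rank ker ∂_2 − rank ∂_3 = (14 − 13) − 0 = 1, and there is no ∂_3, so H_2 = Z.

(K is a triangulation of the torus T^2.)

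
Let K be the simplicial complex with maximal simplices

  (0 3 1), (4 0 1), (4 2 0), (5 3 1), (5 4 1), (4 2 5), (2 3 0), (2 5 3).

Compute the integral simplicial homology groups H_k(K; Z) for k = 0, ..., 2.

H_0 = Z,  H_1 = 0,  H_2 = Z.

Take the total order 0 < 1 < 2 < 3 < 4 < 5 on the vertex set. Then K (dimension 2) consists of the simplices:

  0-simplices (6): [0], [1], [2], [3], [4], [5]
  1-simplices (12): [0,1], [0,2], [0,3], [0,4], [1,3], [1,4], [1,5], [2,3], [2,4], [2,5], [3,5], [4,5]
  2-simplices (8): [0,1,3], [0,1,4], [0,2,3], [0,2,4], [1,3,5], [1,4,5], [2,3,5], [2,4,5]

Hence C_0 ≅ Z^6, C_1 ≅ Z^12, C_2 ≅ Z^8.

Boundary ∂_1: C_1 → C_0 sends each edge [p,q] (with p < q) to q − p. For instance
  ∂[2,5] = [5] − [2].
As a 6×12 matrix over Z this has rank 5, with invariant factors (1,1,1,1,1).

Boundary ∂_2: C_2 → C_1 acts by ∂[p,q,r] = [q,r] − [p,r] + [p,q]. For instance
  ∂[0,2,3] = [2,3] − [0,3] + [0,2],
  ∂[1,4,5] = [4,5] − [1,5] + [1,4].
The resulting 12×8 matrix has rank 7, and its Smith normal form has invariant factors (1,1,1,1,1,1,1).

Now H_k = ker ∂_k / im ∂_{k+1}, so:

  H_0: rank C_0 − rank ∂_1 = 6 − 5 = 1, and the invariant factors of ∂_1 are all 1, so H_0 ≅ Z.
  H_1: rank ker ∂_1 − rank ∂_2 = (12 − 5) − 7 = 0, and the invariant factors of ∂_2 are all 1, so H_1 ≅ 0.
  H_2: rank ker ∂_2 − rank ∂_3 = (8 − 7) − 0 = 1, and there is no ∂_3, so H_2 ≅ Z.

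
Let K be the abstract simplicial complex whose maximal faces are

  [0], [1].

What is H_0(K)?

H_0 ≅ Z^2.

Order the vertices as 0 < 1. Listing each simplex with vertices in this order, K has dimension 0 with simplices:

  0-simplices (2): [0], [1]

so the chain groups are C_0 ≅ Z^2.

From H_k ≅ ker(∂_k) / im(∂_{k+1}) we obtain:

  H_0: rank C_0 − rank ∂_1 = 2 − 0 = 2, and there is no ∂_1, so H_0 ≅ Z^2.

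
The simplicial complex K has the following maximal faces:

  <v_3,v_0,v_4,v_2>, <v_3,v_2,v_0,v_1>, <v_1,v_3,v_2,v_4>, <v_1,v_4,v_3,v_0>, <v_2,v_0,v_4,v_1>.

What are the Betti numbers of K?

b_0 = 1, b_1 = 0, b_2 = 0, b_3 = 1.

Take the total order v_0 < v_1 < v_2 < v_3 < v_4 on the vertex set. Then K (dimension 3) consists of the simplices:

  0-simplices (5): [v_0], [v_1], [v_2], [v_3], [v_4]
  1-simplices (10): [v_0,v_1], [v_0,v_2], [v_0,v_3], [v_0,v_4], [v_1,v_2], [v_1,v_3], [v_1,v_4], [v_2,v_3], [v_2,v_4], [v_3,v_4]
  2-simplices (10): [v_0,v_1,v_2], [v_0,v_1,v_3], [v_0,v_1,v_4], [v_0,v_2,v_3], [v_0,v_2,v_4], [v_0,v_3,v_4], [v_1,v_2,v_3], [v_1,v_2,v_4], [v_1,v_3,v_4], [v_2,v_3,v_4]
  3-simplices (5): [v_0,v_1,v_2,v_3], [v_0,v_1,v_2,v_4], [v_0,v_1,v_3,v_4], [v_0,v_2,v_3,v_4], [v_1,v_2,v_3,v_4]

so the chain groups are C_0 ≅ Z^5, C_1 ≅ Z^10, C_2 ≅ Z^10, C_3 ≅ Z^5.

∂_1: C_1 → C_0 is given by ∂[p,q] = [q] − [p].
As a 5×10 matrix over Z this has rank 4, with invariant factors (1,1,1,1).

The boundary map ∂_2: C_2 → C_1 sends each 2-simplex [p,q,r] to [q,r] − [p,r] + [p,q]. For instance
  ∂[v_2,v_3,v_4] = [v_3,v_4] − [v_2,v_4] + [v_2,v_3],
  ∂[v_0,v_1,v_2] = [v_1,v_2] − [v_0,v_2] + [v_0,v_1].
The resulting 10×10 matrix has rank 6, and its Smith normal form has invariant factors (1,1,1,1,1,1).

Boundary ∂_3: C_3 → C_2 sends each 3-simplex σ to the alternating sum Σ_i (−1)^i (σ with its i-th vertex removed). For instance
  ∂[v_1,v_2,v_3,v_4] = [v_2,v_3,v_4] − [v_1,v_3,v_4] + [v_1,v_2,v_4] − [v_1,v_2,v_3],
  ∂[v_0,v_2,v_3,v_4] = [v_2,v_3,v_4] − [v_0,v_3,v_4] + [v_0,v_2,v_4] − [v_0,v_2,v_3].
As a 10×5 matrix over Z this has rank 4, with invariant factors (1,1,1,1).

From H_k ≅ ker(∂_k) / im(∂_{k+1}) we obtain:

  H_0: rank C_0 − rank ∂_1 = 5 − 4 = 1, and the invariant factors of ∂_1 are all 1, so H_0 = Z.
  H_1: rank ker ∂_1 − rank ∂_2 = (10 − 4) − 6 = 0, and the invariant factors of ∂_2 are all 1, so H_1 = 0.
  H_2: rank ker ∂_2 − rank ∂_3 = (10 − 6) − 4 = 0, and the invariant factors of ∂_3 are all 1, so H_2 = 0.
  H_3: rank ker ∂_3 − rank ∂_4 = (5 − 4) − 0 = 1, and there is no ∂_4, so H_3 = Z.

(K is a triangulation of the 3-sphere S^3.)

Hence the Betti numbers are b_0 = 1, b_1 = 0, b_2 = 0, b_3 = 1.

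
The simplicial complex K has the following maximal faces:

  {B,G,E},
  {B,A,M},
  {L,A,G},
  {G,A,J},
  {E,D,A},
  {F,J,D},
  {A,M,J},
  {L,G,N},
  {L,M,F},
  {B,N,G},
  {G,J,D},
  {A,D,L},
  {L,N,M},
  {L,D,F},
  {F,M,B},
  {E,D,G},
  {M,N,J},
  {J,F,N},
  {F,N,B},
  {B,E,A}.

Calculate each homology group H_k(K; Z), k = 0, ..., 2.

H_0 ≅ Z,  H_1 ≅ Z ⊕ Z/2,  H_2 = 0.

Fix the vertex order A < B < D < E < F < G < J < L < M < N and write every simplex with vertices in increasing order. Then dim K = 2 and the simplices of K are:

  0-simplices (10): A, B, D, E, F, G, J, L, M, N
  1-simplices (30): AB, AD, AE, AG, AJ, AL, AM, BE, BF, BG, BM, BN, DE, DF, DG, DJ, DL, EG, FJ, FL, FM, FN, GJ, GL, GN, JM, JN, LM, LN, MN
  2-simplices (20): ABE, ABM, ADE, ADL, AGJ, AGL, AJM, BEG, BFM, BFN, BGN, DEG, DFJ, DFL, DGJ, FJN, FLM, GLN, JMN, LMN

giving chain groups C_0 ≅ Z^10, C_1 ≅ Z^30, C_2 ≅ Z^20.

∂_1: C_1 → C_0 maps an edge to its endpoints' difference, ∂[p,q] = q − p. For instance
  ∂BN = N − B.
The resulting 10×30 matrix has rank 9, and its Smith normal form has invariant factors (1,1,1,1,1,1,1,1,1).

∂_2: C_2 → C_1 maps a triangle to the signed sum of its edges. For instance
  ∂ADL = DL − AL + AD,
  ∂FJN = JN − FN + FJ.
The 30×20 boundary matrix has rank 20 and Smith normal form diag(1,1,1,1,1,1,1,1,1,1,1,1,1,1,1,1,1,1,1,2).

Reading off H_k = ker ∂_k / im ∂_{k+1}:

  H_0: rank C_0 − rank ∂_1 = 10 − 9 = 1, and the invariant factors of ∂_1 are all 1, so H_0 ≅ Z.
  H_1: rank ker ∂_1 − rank ∂_2 = (30 − 9) − 20 = 1, and ∂_2 has invariant factor 2 > 1, so H_1 ≅ Z ⊕ Z/2.
  H_2: rank ker ∂_2 − rank ∂_3 = (20 − 20) − 0 = 0, and there is no ∂_3, so H_2 ≅ 0.

As a check, the Euler characteristic is 10 − 30 + 20 = 0, which agrees with 1 − 1 + 0 = 0.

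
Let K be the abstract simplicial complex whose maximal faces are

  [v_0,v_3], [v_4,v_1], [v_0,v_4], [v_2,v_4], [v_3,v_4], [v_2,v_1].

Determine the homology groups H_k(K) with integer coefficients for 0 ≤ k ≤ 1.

Fix the vertex order v_0 < v_1 < v_2 < v_3 < v_4 and write every simplex with vertices in increasing order. Then dim K = 1 and the simplices of K are:

  0-simplices (5): [v_0], [v_1], [v_2], [v_3], [v_4]
  1-simplices (6): [v_0,v_3], [v_0,v_4], [v_1,v_2], [v_1,v_4], [v_2,v_4], [v_3,v_4]

so the chain groups are C_0 ≅ Z^5, C_1 ≅ Z^6.

∂_1: C_1 → C_0 is given by ∂[p,q] = [q] − [p]. For instance
  ∂[v_0,v_4] = [v_4] − [v_0].
The resulting 5×6 matrix has rank 4, and its Smith normal form has invariant factors (1,1,1,1).

Now H_k = ker ∂_k / im ∂_{k+1}, so:

  H_0: rank C_0 − rank ∂_1 = 5 − 4 = 1, and the invariant factors of ∂_1 are all 1, so H_0 = Z.
  H_1: rank ker ∂_1 − rank ∂_2 = (6 − 4) − 0 = 2, and there is no ∂_2, so H_1 = Z^2.

As a check, the Euler characteristic is 5 − 6 = -1, which agrees with 1 − 2 = -1.

H_0 ≅ Z,  H_1 ≅ Z^2.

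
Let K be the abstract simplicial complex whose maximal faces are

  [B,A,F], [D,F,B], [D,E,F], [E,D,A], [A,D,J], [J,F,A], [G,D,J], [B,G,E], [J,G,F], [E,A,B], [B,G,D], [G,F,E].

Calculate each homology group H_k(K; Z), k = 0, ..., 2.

Order the vertices as A < B < D < E < F < G < J. Listing each simplex with vertices in this order, K has dimension 2 with simplices:

  0-simplices (7): A, B, D, E, F, G, J
  1-simplices (18): AB, AD, AE, AF, AJ, BD, BE, BF, BG, DE, DF, DG, DJ, EF, EG, FG, FJ, GJ
  2-simplices (12): ABE, ABF, ADE, ADJ, AFJ, BDF, BDG, BEG, DEF, DGJ, EFG, FGJ

giving chain groups C_0 ≅ Z^7, C_1 ≅ Z^18, C_2 ≅ Z^12.

Boundary ∂_1: C_1 → C_0 is given by ∂[p,q] = [q] − [p]. For instance
  ∂FJ = J − F.
As a 7×18 matrix over Z this has rank 6, with invariant factors (1,1,1,1,1,1).

The boundary map ∂_2: C_2 → C_1 acts by ∂[p,q,r] = [q,r] − [p,r] + [p,q]. For instance
  ∂AFJ = FJ − AJ + AF,
  ∂ABF = BF − AF + AB.
As a 18×12 matrix over Z this has rank 12, with invariant factors (1,1,1,1,1,1,1,1,1,1,1,2).

Now H_k = ker ∂_k / im ∂_{k+1}, so:

  H_0: rank C_0 − rank ∂_1 = 7 − 6 = 1, and the invariant factors of ∂_1 are all 1, so H_0 = Z.
  H_1: rank ker ∂_1 − rank ∂_2 = (18 − 6) − 12 = 0, and ∂_2 has invariant factor 2 > 1, so H_1 = Z_2.
  H_2: rank ker ∂_2 − rank ∂_3 = (12 − 12) − 0 = 0, and there is no ∂_3, so H_2 = 0.

As a check, the Euler characteristic is 7 − 18 + 12 = 1, which agrees with 1 − 0 + 0 = 1.

H_0 ≅ Z,  H_1 ≅ Z_2,  H_2 = 0.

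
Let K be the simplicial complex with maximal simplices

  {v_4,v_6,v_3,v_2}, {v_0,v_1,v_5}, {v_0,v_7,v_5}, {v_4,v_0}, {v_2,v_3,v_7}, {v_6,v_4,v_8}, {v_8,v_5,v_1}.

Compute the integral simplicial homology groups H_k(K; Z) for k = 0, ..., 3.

Take the total order v_0 < v_1 < v_2 < v_3 < v_4 < v_5 < v_6 < v_7 < v_8 on the vertex set. Then K (dimension 3) consists of the simplices:

  0-simplices (9): [v_0], [v_1], [v_2], [v_3], [v_4], [v_5], [v_6], [v_7], [v_8]
  1-simplices (18): (18 of them)
  2-simplices (9): [v_0,v_1,v_5], [v_0,v_5,v_7], [v_1,v_5,v_8], [v_2,v_3,v_4], [v_2,v_3,v_6], [v_2,v_3,v_7], [v_2,v_4,v_6], [v_3,v_4,v_6], [v_4,v_6,v_8]
  3-simplices (1): [v_2,v_3,v_4,v_6]

giving chain groups C_0 ≅ Z^9, C_1 ≅ Z^18, C_2 ≅ Z^9, C_3 ≅ Z^1.

∂_1: C_1 → C_0 is given by ∂[p,q] = [q] − [p]. For instance
  ∂[v_3,v_6] = [v_6] − [v_3].
As a 9×18 matrix over Z this has rank 8, with invariant factors (1,1,1,1,1,1,1,1).

∂_2: C_2 → C_1 acts by ∂[p,q,r] = [q,r] − [p,r] + [p,q]. For instance
  ∂[v_2,v_3,v_7] = [v_3,v_7] − [v_2,v_7] + [v_2,v_3],
  ∂[v_0,v_5,v_7] = [v_5,v_7] − [v_0,v_7] + [v_0,v_5].
The resulting 18×9 matrix has rank 8, and its Smith normal form has invariant factors (1,1,1,1,1,1,1,1).

Boundary ∂_3: C_3 → C_2 sends each 3-simplex σ to the alternating sum Σ_i (−1)^i (σ with its i-th vertex removed). For instance
  ∂[v_2,v_3,v_4,v_6] = [v_3,v_4,v_6] − [v_2,v_4,v_6] + [v_2,v_3,v_6] − [v_2,v_3,v_4].
The resulting 9×1 matrix has rank 1, and its Smith normal form has invariant factors (1).

Now H_k = ker ∂_k / im ∂_{k+1}, so:

  H_0: rank C_0 − rank ∂_1 = 9 − 8 = 1, and the invariant factors of ∂_1 are all 1, so H_0 ≅ Z.
  H_1: rank ker ∂_1 − rank ∂_2 = (18 − 8) − 8 = 2, and the invariant factors of ∂_2 are all 1, so H_1 ≅ Z^2.
  H_2: rank ker ∂_2 − rank ∂_3 = (9 − 8) − 1 = 0, and the invariant factors of ∂_3 are all 1, so H_2 ≅ 0.
  H_3: rank ker ∂_3 − rank ∂_4 = (1 − 1) − 0 = 0, and there is no ∂_4, so H_3 ≅ 0.

H_0 = Z,  H_1 = Z^2,  H_2 = 0,  H_3 = 0.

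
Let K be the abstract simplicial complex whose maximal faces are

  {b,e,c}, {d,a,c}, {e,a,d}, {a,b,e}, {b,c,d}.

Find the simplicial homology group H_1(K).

Take the total order a < b < c < d < e on the vertex set. Then K (dimension 2) consists of the simplices:

  0-simplices (5): a, b, c, d, e
  1-simplices (10): ab, ac, ad, ae, bc, bd, be, cd, ce, de
  2-simplices (5): abe, acd, ade, bcd, bce

giving chain groups C_0 ≅ Z^5, C_1 ≅ Z^10, C_2 ≅ Z^5.

∂_1: C_1 → C_0 is given by ∂[p,q] = [q] − [p].
This gives a 5×10 integer matrix of rank 4; reducing to Smith normal form yields diagonal entries (1,1,1,1).

∂_2: C_2 → C_1 acts by ∂[p,q,r] = [q,r] − [p,r] + [p,q]. For instance
  ∂abe = be − ae + ab,
  ∂bce = ce − be + bc.
This gives a 10×5 integer matrix of rank 5; reducing to Smith normal form yields diagonal entries (1,1,1,1,1).

Computing H_k = (kernel of ∂_k) / (image of ∂_{k+1}):

  H_1: rank ker ∂_1 − rank ∂_2 = (10 − 4) − 5 = 1, and the invariant factors of ∂_2 are all 1, so H_1 = Z.

H_1 = Z.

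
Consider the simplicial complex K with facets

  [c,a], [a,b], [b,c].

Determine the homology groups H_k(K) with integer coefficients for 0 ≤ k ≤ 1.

H_0 = Z,  H_1 = Z.

Fix the vertex order a < b < c and write every simplex with vertices in increasing order. Then dim K = 1 and the simplices of K are:

  0-simplices (3): a, b, c
  1-simplices (3): ab, ac, bc

Hence C_0 ≅ Z^3, C_1 ≅ Z^3.

Boundary ∂_1: C_1 → C_0 sends each edge [p,q] (with p < q) to q − p.
This gives a 3×3 integer matrix of rank 2; reducing to Smith normal form yields diagonal entries (1,1).

Reading off H_k = ker ∂_k / im ∂_{k+1}:

  H_0: rank C_0 − rank ∂_1 = 3 − 2 = 1, and the invariant factors of ∂_1 are all 1, so H_0 = Z.
  H_1: rank ker ∂_1 − rank ∂_2 = (3 − 2) − 0 = 1, and there is no ∂_2, so H_1 = Z.

As a check, the Euler characteristic is 3 − 3 = 0, which agrees with 1 − 1 = 0.
(K is a triangulation of the circle S^1.)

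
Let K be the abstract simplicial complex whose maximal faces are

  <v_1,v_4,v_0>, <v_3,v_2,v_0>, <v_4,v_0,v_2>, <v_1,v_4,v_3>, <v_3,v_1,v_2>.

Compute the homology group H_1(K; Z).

H_1 = Z.

K has 5 vertices, 10 edges, 5 triangles.
rank ∂_1 = 4, rank ∂_2 = 5 ⇒ b_1 = 10 − 4 − 5 = 1; all invariant factors of ∂_2 are 1 so no torsion. So H_1 = Z.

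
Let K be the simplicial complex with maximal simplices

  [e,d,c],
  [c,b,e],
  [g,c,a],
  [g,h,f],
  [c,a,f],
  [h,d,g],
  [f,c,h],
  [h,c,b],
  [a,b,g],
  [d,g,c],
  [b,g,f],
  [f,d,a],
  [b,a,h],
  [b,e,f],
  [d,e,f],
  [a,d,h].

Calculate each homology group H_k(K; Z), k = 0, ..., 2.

H_0 ≅ Z,  H_1 ≅ Z^2,  H_2 ≅ Z.

Fix the vertex order a < b < c < d < e < f < g < h and write every simplex with vertices in increasing order. Then dim K = 2 and the simplices of K are:

  0-simplices (8): a, b, c, d, e, f, g, h
  1-simplices (24): ab, ac, ad, af, ag, ah, bc, be, bf, bg, bh, cd, ce, cf, cg, ch, de, df, dg, dh, ef, fg, fh, gh
  2-simplices (16): abg, abh, acf, acg, adf, adh, bce, bch, bef, bfg, cde, cdg, cfh, def, dgh, fgh

Hence C_0 ≅ Z^8, C_1 ≅ Z^24, C_2 ≅ Z^16.

∂_1: C_1 → C_0 maps an edge to its endpoints' difference, ∂[p,q] = q − p.
As a 8×24 matrix over Z this has rank 7, with invariant factors (1,1,1,1,1,1,1).

Boundary ∂_2: C_2 → C_1 maps a triangle to the signed sum of its edges. For instance
  ∂bch = ch − bh + bc,
  ∂def = ef − df + de.
As a 24×16 matrix over Z this has rank 15, with invariant factors (1,1,1,1,1,1,1,1,1,1,1,1,1,1,1).

Now H_k = ker ∂_k / im ∂_{k+1}, so:

  H_0: rank C_0 − rank ∂_1 = 8 − 7 = 1, and the invariant factors of ∂_1 are all 1, so H_0 = Z.
  H_1: rank ker ∂_1 − rank ∂_2 = (24 − 7) − 15 = 2, and the invariant factors of ∂_2 are all 1, so H_1 = Z^2.
  H_2: rank ker ∂_2 − rank ∂_3 = (16 − 15) − 0 = 1, and there is no ∂_3, so H_2 = Z.

As a check, the Euler characteristic is 8 − 24 + 16 = 0, which agrees with 1 − 2 + 1 = 0.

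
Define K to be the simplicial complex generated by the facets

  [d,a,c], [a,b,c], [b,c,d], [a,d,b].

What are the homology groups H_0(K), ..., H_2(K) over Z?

H_0 = Z,  H_1 = 0,  H_2 = Z.

Order the vertices as a < b < c < d. Listing each simplex with vertices in this order, K has dimension 2 with simplices:

  0-simplices (4): a, b, c, d
  1-simplices (6): ab, ac, ad, bc, bd, cd
  2-simplices (4): abc, abd, acd, bcd

so the chain groups are C_0 ≅ Z^4, C_1 ≅ Z^6, C_2 ≅ Z^4.

The boundary map ∂_1: C_1 → C_0 sends each edge [p,q] (with p < q) to q − p.
The 4×6 boundary matrix has rank 3 and Smith normal form diag(1,1,1).

The boundary map ∂_2: C_2 → C_1 maps a triangle to the signed sum of its edges. For instance
  ∂acd = cd − ad + ac,
  ∂abd = bd − ad + ab.
The 6×4 boundary matrix has rank 3 and Smith normal form diag(1,1,1).

Now H_k = ker ∂_k / im ∂_{k+1}, so:

  H_0: rank C_0 − rank ∂_1 = 4 − 3 = 1, and the invariant factors of ∂_1 are all 1, so H_0 ≅ Z.
  H_1: rank ker ∂_1 − rank ∂_2 = (6 − 3) − 3 = 0, and the invariant factors of ∂_2 are all 1, so H_1 ≅ 0.
  H_2: rank ker ∂_2 − rank ∂_3 = (4 − 3) − 0 = 1, and there is no ∂_3, so H_2 ≅ Z.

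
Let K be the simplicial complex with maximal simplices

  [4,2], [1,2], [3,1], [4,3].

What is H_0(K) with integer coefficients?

H_0 ≅ Z.

Fix the vertex order 1 < 2 < 3 < 4 and write every simplex with vertices in increasing order. Then dim K = 1 and the simplices of K are:

  0-simplices (4): [1], [2], [3], [4]
  1-simplices (4): [1,2], [1,3], [2,4], [3,4]

Hence C_0 ≅ Z^4, C_1 ≅ Z^4.

Boundary ∂_1: C_1 → C_0 maps an edge to its endpoints' difference, ∂[p,q] = q − p. For instance
  ∂[2,4] = [4] − [2].
As a 4×4 matrix over Z this has rank 3, with invariant factors (1,1,1).

Now H_k = ker ∂_k / im ∂_{k+1}, so:

  H_0: rank C_0 − rank ∂_1 = 4 − 3 = 1, and the invariant factors of ∂_1 are all 1, so H_0 ≅ Z.

(K is a triangulation of the circle S^1.)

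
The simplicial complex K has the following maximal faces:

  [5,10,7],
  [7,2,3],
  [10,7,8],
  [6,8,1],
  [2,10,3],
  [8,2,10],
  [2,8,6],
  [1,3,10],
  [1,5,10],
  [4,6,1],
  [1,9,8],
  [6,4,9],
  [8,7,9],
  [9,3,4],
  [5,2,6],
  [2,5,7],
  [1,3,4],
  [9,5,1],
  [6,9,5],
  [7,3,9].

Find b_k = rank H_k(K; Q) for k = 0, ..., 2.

Fix the vertex order 1 < 2 < 3 < 4 < 5 < 6 < 7 < 8 < 9 < 10 and write every simplex with vertices in increasing order. Then dim K = 2 and the simplices of K are:

  0-simplices (10): [1], [2], [3], [4], [5], [6], [7], [8], [9], [10]
  1-simplices (30): (30 of them)
  2-simplices (20): (20 of them)

Hence C_0 ≅ Z^10, C_1 ≅ Z^30, C_2 ≅ Z^20.

∂_1: C_1 → C_0 is given by ∂[p,q] = [q] − [p]. For instance
  ∂[2,6] = [6] − [2].
This gives a 10×30 integer matrix of rank 9; reducing to Smith normal form yields diagonal entries (1,1,1,1,1,1,1,1,1).

The boundary map ∂_2: C_2 → C_1 sends each 2-simplex [p,q,r] to [q,r] − [p,r] + [p,q]. For instance
  ∂[2,5,6] = [5,6] − [2,6] + [2,5],
  ∂[7,8,9] = [8,9] − [7,9] + [7,8].
The 30×20 boundary matrix has rank 20 and Smith normal form diag(1,1,1,1,1,1,1,1,1,1,1,1,1,1,1,1,1,1,1,2).

From H_k ≅ ker(∂_k) / im(∂_{k+1}) we obtain:

  H_0: rank C_0 − rank ∂_1 = 10 − 9 = 1, and the invariant factors of ∂_1 are all 1, so H_0 = Z.
  H_1: rank ker ∂_1 − rank ∂_2 = (30 − 9) − 20 = 1, and ∂_2 has invariant factor 2 > 1, so H_1 = Z ⊕ Z/2.
  H_2: rank ker ∂_2 − rank ∂_3 = (20 − 20) − 0 = 0, and there is no ∂_3, so H_2 = 0.

Hence the Betti numbers are b_0 = 1, b_1 = 1, b_2 = 0.

b_0 = 1, b_1 = 1, b_2 = 0.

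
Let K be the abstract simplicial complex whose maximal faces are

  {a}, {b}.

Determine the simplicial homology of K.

K has 2 vertices.
rank ∂_0 = 0, rank ∂_1 = 0 ⇒ b_0 = 2 − 0 − 0 = 2. So H_0 ≅ Z^2.

H_0 ≅ Z^2.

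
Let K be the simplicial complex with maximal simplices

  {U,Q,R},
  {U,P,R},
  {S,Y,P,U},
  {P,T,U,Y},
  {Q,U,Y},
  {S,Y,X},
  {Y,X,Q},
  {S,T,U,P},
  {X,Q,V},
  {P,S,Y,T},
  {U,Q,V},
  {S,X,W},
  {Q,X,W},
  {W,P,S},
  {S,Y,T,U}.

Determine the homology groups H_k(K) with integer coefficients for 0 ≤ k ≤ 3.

H_0 = Z,  H_1 = 0,  H_2 = 0,  H_3 = Z.

Fix the vertex order P < Q < R < S < T < U < V < W < X < Y and write every simplex with vertices in increasing order. Then dim K = 3 and the simplices of K are:

  0-simplices (10): P, Q, R, S, T, U, V, W, X, Y
  1-simplices (25): PR, PS, PT, PU, PW, PY, QR, QU, QV, QW, QX, QY, RU, ST, SU, SW, SX, SY, TU, TY, UV, UY, VX, WX, XY
  2-simplices (20): PRU, PST, PSU, PSW, PSY, PTU, PTY, PUY, QRU, QUV, QUY, QVX, QWX, QXY, STU, STY, SUY, SWX, SXY, TUY
  3-simplices (5): PSTU, PSTY, PSUY, PTUY, STUY

Hence C_0 ≅ Z^10, C_1 ≅ Z^25, C_2 ≅ Z^20, C_3 ≅ Z^5.

The boundary map ∂_1: C_1 → C_0 sends each edge [p,q] (with p < q) to q − p. For instance
  ∂PR = R − P.
As a 10×25 matrix over Z this has rank 9, with invariant factors (1,1,1,1,1,1,1,1,1).

∂_2: C_2 → C_1 maps a triangle to the signed sum of its edges. For instance
  ∂QUV = UV − QV + QU,
  ∂PRU = RU − PU + PR.
The resulting 25×20 matrix has rank 16, and its Smith normal form has invariant factors (1,1,1,1,1,1,1,1,1,1,1,1,1,1,1,1).

The boundary map ∂_3: C_3 → C_2 sends each 3-simplex σ to the alternating sum Σ_i (−1)^i (σ with its i-th vertex removed). For instance
  ∂PTUY = TUY − PUY + PTY − PTU,
  ∂PSUY = SUY − PUY + PSY − PSU.
The 20×5 boundary matrix has rank 4 and Smith normal form diag(1,1,1,1).

Now H_k = ker ∂_k / im ∂_{k+1}, so:

  H_0: rank C_0 − rank ∂_1 = 10 − 9 = 1, and the invariant factors of ∂_1 are all 1, so H_0 ≅ Z.
  H_1: rank ker ∂_1 − rank ∂_2 = (25 − 9) − 16 = 0, and the invariant factors of ∂_2 are all 1, so H_1 ≅ 0.
  H_2: rank ker ∂_2 − rank ∂_3 = (20 − 16) − 4 = 0, and the invariant factors of ∂_3 are all 1, so H_2 ≅ 0.
  H_3: rank ker ∂_3 − rank ∂_4 = (5 − 4) − 0 = 1, and there is no ∂_4, so H_3 ≅ Z.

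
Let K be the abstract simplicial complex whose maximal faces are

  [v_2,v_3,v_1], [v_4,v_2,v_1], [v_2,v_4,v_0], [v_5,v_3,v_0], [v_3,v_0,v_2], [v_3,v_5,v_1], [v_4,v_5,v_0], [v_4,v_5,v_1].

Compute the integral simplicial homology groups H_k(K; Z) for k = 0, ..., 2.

We work with the vertex ordering v_0 < v_1 < v_2 < v_3 < v_4 < v_5. The simplices of K, each written with vertices in increasing order, are:

  0-simplices (6): [v_0], [v_1], [v_2], [v_3], [v_4], [v_5]
  1-simplices (12): [v_0,v_2], [v_0,v_3], [v_0,v_4], [v_0,v_5], [v_1,v_2], [v_1,v_3], [v_1,v_4], [v_1,v_5], [v_2,v_3], [v_2,v_4], [v_3,v_5], [v_4,v_5]
  2-simplices (8): [v_0,v_2,v_3], [v_0,v_2,v_4], [v_0,v_3,v_5], [v_0,v_4,v_5], [v_1,v_2,v_3], [v_1,v_2,v_4], [v_1,v_3,v_5], [v_1,v_4,v_5]

so the chain groups are C_0 ≅ Z^6, C_1 ≅ Z^12, C_2 ≅ Z^8.

Boundary ∂_1: C_1 → C_0 maps an edge to its endpoints' difference, ∂[p,q] = q − p. For instance
  ∂[v_3,v_5] = [v_5] − [v_3].
As a 6×12 matrix over Z this has rank 5, with invariant factors (1,1,1,1,1).

The boundary map ∂_2: C_2 → C_1 maps a triangle to the signed sum of its edges. For instance
  ∂[v_0,v_4,v_5] = [v_4,v_5] − [v_0,v_5] + [v_0,v_4],
  ∂[v_1,v_2,v_4] = [v_2,v_4] − [v_1,v_4] + [v_1,v_2].
As a 12×8 matrix over Z this has rank 7, with invariant factors (1,1,1,1,1,1,1).

From H_k ≅ ker(∂_k) / im(∂_{k+1}) we obtain:

  H_0: rank C_0 − rank ∂_1 = 6 − 5 = 1, and the invariant factors of ∂_1 are all 1, so H_0 ≅ Z.
  H_1: rank ker ∂_1 − rank ∂_2 = (12 − 5) − 7 = 0, and the invariant factors of ∂_2 are all 1, so H_1 ≅ 0.
  H_2: rank ker ∂_2 − rank ∂_3 = (8 − 7) − 0 = 1, and there is no ∂_3, so H_2 ≅ Z.

(K is a triangulation of the 2-sphere S^2.)

H_0 ≅ Z,  H_1 = 0,  H_2 ≅ Z.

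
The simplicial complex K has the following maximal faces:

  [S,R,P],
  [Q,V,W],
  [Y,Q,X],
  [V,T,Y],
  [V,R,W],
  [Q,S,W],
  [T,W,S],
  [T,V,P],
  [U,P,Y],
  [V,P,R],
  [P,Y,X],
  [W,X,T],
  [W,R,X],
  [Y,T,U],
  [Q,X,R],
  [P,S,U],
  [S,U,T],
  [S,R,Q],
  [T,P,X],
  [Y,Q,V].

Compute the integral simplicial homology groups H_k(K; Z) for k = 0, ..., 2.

H_0 ≅ Z,  H_1 ≅ Z × Z/2,  H_2 = 0.

We work with the vertex ordering P < Q < R < S < T < U < V < W < X < Y. The simplices of K, each written with vertices in increasing order, are:

  0-simplices (10): P, Q, R, S, T, U, V, W, X, Y
  1-simplices (30): PR, PS, PT, PU, PV, PX, PY, QR, QS, QV, QW, QX, QY, RS, RV, RW, RX, ST, SU, SW, TU, TV, TW, TX, TY, UY, VW, VY, WX, XY
  2-simplices (20): PRS, PRV, PSU, PTV, PTX, PUY, PXY, QRS, QRX, QSW, QVW, QVY, QXY, RVW, RWX, STU, STW, TUY, TVY, TWX

so the chain groups are C_0 ≅ Z^10, C_1 ≅ Z^30, C_2 ≅ Z^20.

The boundary map ∂_1: C_1 → C_0 sends each edge [p,q] (with p < q) to q − p. For instance
  ∂PS = S − P.
As a 10×30 matrix over Z this has rank 9, with invariant factors (1,1,1,1,1,1,1,1,1).

Boundary ∂_2: C_2 → C_1 maps a triangle to the signed sum of its edges. For instance
  ∂STU = TU − SU + ST,
  ∂STW = TW − SW + ST.
As a 30×20 matrix over Z this has rank 20, with invariant factors (1,1,1,1,1,1,1,1,1,1,1,1,1,1,1,1,1,1,1,2).

From H_k ≅ ker(∂_k) / im(∂_{k+1}) we obtain:

  H_0: rank C_0 − rank ∂_1 = 10 − 9 = 1, and the invariant factors of ∂_1 are all 1, so H_0 ≅ Z.
  H_1: rank ker ∂_1 − rank ∂_2 = (30 − 9) − 20 = 1, and ∂_2 has invariant factor 2 > 1, so H_1 ≅ Z × Z/2.
  H_2: rank ker ∂_2 − rank ∂_3 = (20 − 20) − 0 = 0, and there is no ∂_3, so H_2 ≅ 0.

As a check, the Euler characteristic is 10 − 30 + 20 = 0, which agrees with 1 − 1 + 0 = 0.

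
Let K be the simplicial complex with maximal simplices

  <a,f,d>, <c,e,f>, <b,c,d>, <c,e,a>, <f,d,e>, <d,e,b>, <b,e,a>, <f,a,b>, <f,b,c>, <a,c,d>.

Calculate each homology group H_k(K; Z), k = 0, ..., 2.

H_0 = Z,  H_1 = Z/2,  H_2 = 0.

Fix the vertex order a < b < c < d < e < f and write every simplex with vertices in increasing order. Then dim K = 2 and the simplices of K are:

  0-simplices (6): a, b, c, d, e, f
  1-simplices (15): ab, ac, ad, ae, af, bc, bd, be, bf, cd, ce, cf, de, df, ef
  2-simplices (10): abe, abf, acd, ace, adf, bcd, bcf, bde, cef, def

so the chain groups are C_0 ≅ Z^6, C_1 ≅ Z^15, C_2 ≅ Z^10.

∂_1: C_1 → C_0 maps an edge to its endpoints' difference, ∂[p,q] = q − p. For instance
  ∂bc = c − b.
The 6×15 boundary matrix has rank 5 and Smith normal form diag(1,1,1,1,1).

The boundary map ∂_2: C_2 → C_1 maps a triangle to the signed sum of its edges. For instance
  ∂acd = cd − ad + ac,
  ∂def = ef − df + de.
This gives a 15×10 integer matrix of rank 10; reducing to Smith normal form yields diagonal entries (1,1,1,1,1,1,1,1,1,2).

Reading off H_k = ker ∂_k / im ∂_{k+1}:

  H_0: rank C_0 − rank ∂_1 = 6 − 5 = 1, and the invariant factors of ∂_1 are all 1, so H_0 ≅ Z.
  H_1: rank ker ∂_1 − rank ∂_2 = (15 − 5) − 10 = 0, and ∂_2 has invariant factor 2 > 1, so H_1 ≅ Z/2.
  H_2: rank ker ∂_2 − rank ∂_3 = (10 − 10) − 0 = 0, and there is no ∂_3, so H_2 ≅ 0.

As a check, the Euler characteristic is 6 − 15 + 10 = 1, which agrees with 1 − 0 + 0 = 1.
(K is a triangulation of the real projective plane RP^2.)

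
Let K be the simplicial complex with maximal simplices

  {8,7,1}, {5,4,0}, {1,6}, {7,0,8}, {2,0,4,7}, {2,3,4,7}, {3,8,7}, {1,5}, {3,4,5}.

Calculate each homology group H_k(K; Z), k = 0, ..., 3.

Order the vertices as 0 < 1 < 2 < 3 < 4 < 5 < 6 < 7 < 8. Listing each simplex with vertices in this order, K has dimension 3 with simplices:

  0-simplices (9): [0], [1], [2], [3], [4], [5], [6], [7], [8]
  1-simplices (19): [0,2], [0,4], [0,5], [0,7], [0,8], [1,5], [1,6], [1,7], [1,8], [2,3], [2,4], [2,7], [3,4], [3,5], [3,7], [3,8], [4,5], [4,7], [7,8]
  2-simplices (12): [0,2,4], [0,2,7], [0,4,5], [0,4,7], [0,7,8], [1,7,8], [2,3,4], [2,3,7], [2,4,7], [3,4,5], [3,4,7], [3,7,8]
  3-simplices (2): [0,2,4,7], [2,3,4,7]

so the chain groups are C_0 ≅ Z^9, C_1 ≅ Z^19, C_2 ≅ Z^12, C_3 ≅ Z^2.

Boundary ∂_1: C_1 → C_0 maps an edge to its endpoints' difference, ∂[p,q] = q − p.
This gives a 9×19 integer matrix of rank 8; reducing to Smith normal form yields diagonal entries (1,1,1,1,1,1,1,1).

The boundary map ∂_2: C_2 → C_1 acts by ∂[p,q,r] = [q,r] − [p,r] + [p,q]. For instance
  ∂[0,7,8] = [7,8] − [0,8] + [0,7],
  ∂[2,3,4] = [3,4] − [2,4] + [2,3].
The 19×12 boundary matrix has rank 10 and Smith normal form diag(1,1,1,1,1,1,1,1,1,1).

The boundary map ∂_3: C_3 → C_2 sends each 3-simplex σ to the alternating sum Σ_i (−1)^i (σ with its i-th vertex removed). For instance
  ∂[2,3,4,7] = [3,4,7] − [2,4,7] + [2,3,7] − [2,3,4],
  ∂[0,2,4,7] = [2,4,7] − [0,4,7] + [0,2,7] − [0,2,4].
The resulting 12×2 matrix has rank 2, and its Smith normal form has invariant factors (1,1).

Now H_k = ker ∂_k / im ∂_{k+1}, so:

  H_0: rank C_0 − rank ∂_1 = 9 − 8 = 1, and the invariant factors of ∂_1 are all 1, so H_0 = Z.
  H_1: rank ker ∂_1 − rank ∂_2 = (19 − 8) − 10 = 1, and the invariant factors of ∂_2 are all 1, so H_1 = Z.
  H_2: rank ker ∂_2 − rank ∂_3 = (12 − 10) − 2 = 0, and the invariant factors of ∂_3 are all 1, so H_2 = 0.
  H_3: rank ker ∂_3 − rank ∂_4 = (2 − 2) − 0 = 0, and there is no ∂_4, so H_3 = 0.

H_0 ≅ Z,  H_1 ≅ Z,  H_2 = 0,  H_3 = 0.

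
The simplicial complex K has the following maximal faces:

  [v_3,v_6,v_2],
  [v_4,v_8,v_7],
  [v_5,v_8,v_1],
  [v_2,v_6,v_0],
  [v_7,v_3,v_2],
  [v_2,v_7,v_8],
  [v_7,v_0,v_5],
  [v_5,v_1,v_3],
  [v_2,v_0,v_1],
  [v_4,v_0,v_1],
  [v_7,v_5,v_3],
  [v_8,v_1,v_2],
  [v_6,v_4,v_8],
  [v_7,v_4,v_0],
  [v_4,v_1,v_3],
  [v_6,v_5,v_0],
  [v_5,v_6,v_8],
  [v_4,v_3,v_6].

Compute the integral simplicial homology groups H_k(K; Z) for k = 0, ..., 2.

H_0 = Z,  H_1 = Z^2,  H_2 = Z.

Take the total order v_0 < v_1 < v_2 < v_3 < v_4 < v_5 < v_6 < v_7 < v_8 on the vertex set. Then K (dimension 2) consists of the simplices:

  0-simplices (9): [v_0], [v_1], [v_2], [v_3], [v_4], [v_5], [v_6], [v_7], [v_8]
  1-simplices (27): (27 of them)
  2-simplices (18): (18 of them)

Hence C_0 ≅ Z^9, C_1 ≅ Z^27, C_2 ≅ Z^18.

Boundary ∂_1: C_1 → C_0 maps an edge to its endpoints' difference, ∂[p,q] = q − p.
As a 9×27 matrix over Z this has rank 8, with invariant factors (1,1,1,1,1,1,1,1).

The boundary map ∂_2: C_2 → C_1 acts by ∂[p,q,r] = [q,r] − [p,r] + [p,q]. For instance
  ∂[v_3,v_4,v_6] = [v_4,v_6] − [v_3,v_6] + [v_3,v_4],
  ∂[v_0,v_1,v_2] = [v_1,v_2] − [v_0,v_2] + [v_0,v_1].
This gives a 27×18 integer matrix of rank 17; reducing to Smith normal form yields diagonal entries (1,1,1,1,1,1,1,1,1,1,1,1,1,1,1,1,1).

From H_k ≅ ker(∂_k) / im(∂_{k+1}) we obtain:

  H_0: rank C_0 − rank ∂_1 = 9 − 8 = 1, and the invariant factors of ∂_1 are all 1, so H_0 ≅ Z.
  H_1: rank ker ∂_1 − rank ∂_2 = (27 − 8) − 17 = 2, and the invariant factors of ∂_2 are all 1, so H_1 ≅ Z^2.
  H_2: rank ker ∂_2 − rank ∂_3 = (18 − 17) − 0 = 1, and there is no ∂_3, so H_2 ≅ Z.

As a check, the Euler characteristic is 9 − 27 + 18 = 0, which agrees with 1 − 2 + 1 = 0.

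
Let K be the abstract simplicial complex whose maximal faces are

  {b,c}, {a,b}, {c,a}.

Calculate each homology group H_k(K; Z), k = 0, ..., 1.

H_0 = Z,  H_1 = Z.

Take the total order a < b < c on the vertex set. Then K (dimension 1) consists of the simplices:

  0-simplices (3): a, b, c
  1-simplices (3): ab, ac, bc

so the chain groups are C_0 ≅ Z^3, C_1 ≅ Z^3.

Boundary ∂_1: C_1 → C_0 is given by ∂[p,q] = [q] − [p]. For instance
  ∂ac = c − a.
The resulting 3×3 matrix has rank 2, and its Smith normal form has invariant factors (1,1).

Computing H_k = (kernel of ∂_k) / (image of ∂_{k+1}):

  H_0: rank C_0 − rank ∂_1 = 3 − 2 = 1, and the invariant factors of ∂_1 are all 1, so H_0 = Z.
  H_1: rank ker ∂_1 − rank ∂_2 = (3 − 2) − 0 = 1, and there is no ∂_2, so H_1 = Z.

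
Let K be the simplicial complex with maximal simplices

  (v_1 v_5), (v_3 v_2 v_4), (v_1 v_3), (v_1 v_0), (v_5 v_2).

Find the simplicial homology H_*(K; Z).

Fix the vertex order v_0 < v_1 < v_2 < v_3 < v_4 < v_5 and write every simplex with vertices in increasing order. Then dim K = 2 and the simplices of K are:

  0-simplices (6): [v_0], [v_1], [v_2], [v_3], [v_4], [v_5]
  1-simplices (7): [v_0,v_1], [v_1,v_3], [v_1,v_5], [v_2,v_3], [v_2,v_4], [v_2,v_5], [v_3,v_4]
  2-simplices (1): [v_2,v_3,v_4]

Hence C_0 ≅ Z^6, C_1 ≅ Z^7, C_2 ≅ Z^1.

The boundary map ∂_1: C_1 → C_0 sends each edge [p,q] (with p < q) to q − p. For instance
  ∂[v_2,v_5] = [v_5] − [v_2].
As a 6×7 matrix over Z this has rank 5, with invariant factors (1,1,1,1,1).

The boundary map ∂_2: C_2 → C_1 sends each 2-simplex [p,q,r] to [q,r] − [p,r] + [p,q]. For instance
  ∂[v_2,v_3,v_4] = [v_3,v_4] − [v_2,v_4] + [v_2,v_3].
The resulting 7×1 matrix has rank 1, and its Smith normal form has invariant factors (1).

Computing H_k = (kernel of ∂_k) / (image of ∂_{k+1}):

  H_0: rank C_0 − rank ∂_1 = 6 − 5 = 1, and the invariant factors of ∂_1 are all 1, so H_0 ≅ Z.
  H_1: rank ker ∂_1 − rank ∂_2 = (7 − 5) − 1 = 1, and the invariant factors of ∂_2 are all 1, so H_1 ≅ Z.
  H_2: rank ker ∂_2 − rank ∂_3 = (1 − 1) − 0 = 0, and there is no ∂_3, so H_2 ≅ 0.

As a check, the Euler characteristic is 6 − 7 + 1 = 0, which agrees with 1 − 1 + 0 = 0.

H_0 = Z,  H_1 = Z,  H_2 = 0.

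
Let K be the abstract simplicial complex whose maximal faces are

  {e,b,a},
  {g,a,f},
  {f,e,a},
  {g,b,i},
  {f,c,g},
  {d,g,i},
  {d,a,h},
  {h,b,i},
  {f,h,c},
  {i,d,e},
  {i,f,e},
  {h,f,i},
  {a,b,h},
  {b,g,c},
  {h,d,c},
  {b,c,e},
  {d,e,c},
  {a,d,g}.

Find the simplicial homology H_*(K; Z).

H_0 = Z,  H_1 = Z^2,  H_2 = Z.

Fix the vertex order a < b < c < d < e < f < g < h < i and write every simplex with vertices in increasing order. Then dim K = 2 and the simplices of K are:

  0-simplices (9): a, b, c, d, e, f, g, h, i
  1-simplices (27): ab, ad, ae, af, ag, ah, bc, be, bg, bh, bi, cd, ce, cf, cg, ch, de, dg, dh, di, ef, ei, fg, fh, fi, gi, hi
  2-simplices (18): abe, abh, adg, adh, aef, afg, bce, bcg, bgi, bhi, cde, cdh, cfg, cfh, dei, dgi, efi, fhi

so the chain groups are C_0 ≅ Z^9, C_1 ≅ Z^27, C_2 ≅ Z^18.

The boundary map ∂_1: C_1 → C_0 is given by ∂[p,q] = [q] − [p].
This gives a 9×27 integer matrix of rank 8; reducing to Smith normal form yields diagonal entries (1,1,1,1,1,1,1,1).

Boundary ∂_2: C_2 → C_1 sends each 2-simplex [p,q,r] to [q,r] − [p,r] + [p,q]. For instance
  ∂dei = ei − di + de,
  ∂bgi = gi − bi + bg.
This gives a 27×18 integer matrix of rank 17; reducing to Smith normal form yields diagonal entries (1,1,1,1,1,1,1,1,1,1,1,1,1,1,1,1,1).

Reading off H_k = ker ∂_k / im ∂_{k+1}:

  H_0: rank C_0 − rank ∂_1 = 9 − 8 = 1, and the invariant factors of ∂_1 are all 1, so H_0 = Z.
  H_1: rank ker ∂_1 − rank ∂_2 = (27 − 8) − 17 = 2, and the invariant factors of ∂_2 are all 1, so H_1 = Z^2.
  H_2: rank ker ∂_2 − rank ∂_3 = (18 − 17) − 0 = 1, and there is no ∂_3, so H_2 = Z.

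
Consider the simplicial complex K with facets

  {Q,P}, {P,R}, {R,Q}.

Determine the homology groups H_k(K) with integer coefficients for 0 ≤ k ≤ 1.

H_0 ≅ Z,  H_1 ≅ Z.

Take the total order P < Q < R on the vertex set. Then K (dimension 1) consists of the simplices:

  0-simplices (3): P, Q, R
  1-simplices (3): PQ, PR, QR

so the chain groups are C_0 ≅ Z^3, C_1 ≅ Z^3.

The boundary map ∂_1: C_1 → C_0 maps an edge to its endpoints' difference, ∂[p,q] = q − p. For instance
  ∂QR = R − Q.
This gives a 3×3 integer matrix of rank 2; reducing to Smith normal form yields diagonal entries (1,1).

Computing H_k = (kernel of ∂_k) / (image of ∂_{k+1}):

  H_0: rank C_0 − rank ∂_1 = 3 − 2 = 1, and the invariant factors of ∂_1 are all 1, so H_0 = Z.
  H_1: rank ker ∂_1 − rank ∂_2 = (3 − 2) − 0 = 1, and there is no ∂_2, so H_1 = Z.

As a check, the Euler characteristic is 3 − 3 = 0, which agrees with 1 − 1 = 0.
(K is a triangulation of the circle S^1.)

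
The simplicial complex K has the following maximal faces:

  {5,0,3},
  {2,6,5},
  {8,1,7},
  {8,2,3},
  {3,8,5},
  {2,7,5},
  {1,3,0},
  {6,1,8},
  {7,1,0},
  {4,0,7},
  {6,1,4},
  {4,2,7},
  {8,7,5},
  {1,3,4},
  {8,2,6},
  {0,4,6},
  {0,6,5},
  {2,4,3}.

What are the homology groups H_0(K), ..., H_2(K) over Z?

H_0 ≅ Z,  H_1 ≅ Z ⊕ Z_2,  H_2 = 0.

Fix the vertex order 0 < 1 < 2 < 3 < 4 < 5 < 6 < 7 < 8 and write every simplex with vertices in increasing order. Then dim K = 2 and the simplices of K are:

  0-simplices (9): [0], [1], [2], [3], [4], [5], [6], [7], [8]
  1-simplices (27): (27 of them)
  2-simplices (18): [0,1,3], [0,1,7], [0,3,5], [0,4,6], [0,4,7], [0,5,6], [1,3,4], [1,4,6], [1,6,8], [1,7,8], [2,3,4], [2,3,8], [2,4,7], [2,5,6], [2,5,7], [2,6,8], [3,5,8], [5,7,8]

giving chain groups C_0 ≅ Z^9, C_1 ≅ Z^27, C_2 ≅ Z^18.

The boundary map ∂_1: C_1 → C_0 is given by ∂[p,q] = [q] − [p]. For instance
  ∂[1,4] = [4] − [1].
This gives a 9×27 integer matrix of rank 8; reducing to Smith normal form yields diagonal entries (1,1,1,1,1,1,1,1).

Boundary ∂_2: C_2 → C_1 maps a triangle to the signed sum of its edges. For instance
  ∂[0,3,5] = [3,5] − [0,5] + [0,3],
  ∂[1,3,4] = [3,4] − [1,4] + [1,3].
The resulting 27×18 matrix has rank 18, and its Smith normal form has invariant factors (1,1,1,1,1,1,1,1,1,1,1,1,1,1,1,1,1,2).

From H_k ≅ ker(∂_k) / im(∂_{k+1}) we obtain:

  H_0: rank C_0 − rank ∂_1 = 9 − 8 = 1, and the invariant factors of ∂_1 are all 1, so H_0 = Z.
  H_1: rank ker ∂_1 − rank ∂_2 = (27 − 8) − 18 = 1, and ∂_2 has invariant factor 2 > 1, so H_1 = Z ⊕ Z_2.
  H_2: rank ker ∂_2 − rank ∂_3 = (18 − 18) − 0 = 0, and there is no ∂_3, so H_2 = 0.

As a check, the Euler characteristic is 9 − 27 + 18 = 0, which agrees with 1 − 1 + 0 = 0.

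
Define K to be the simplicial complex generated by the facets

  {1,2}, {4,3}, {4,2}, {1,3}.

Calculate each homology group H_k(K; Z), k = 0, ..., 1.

Take the total order 1 < 2 < 3 < 4 on the vertex set. Then K (dimension 1) consists of the simplices:

  0-simplices (4): [1], [2], [3], [4]
  1-simplices (4): [1,2], [1,3], [2,4], [3,4]

Hence C_0 ≅ Z^4, C_1 ≅ Z^4.

The boundary map ∂_1: C_1 → C_0 maps an edge to its endpoints' difference, ∂[p,q] = q − p.
The resulting 4×4 matrix has rank 3, and its Smith normal form has invariant factors (1,1,1).

Computing H_k = (kernel of ∂_k) / (image of ∂_{k+1}):

  H_0: rank C_0 − rank ∂_1 = 4 − 3 = 1, and the invariant factors of ∂_1 are all 1, so H_0 = Z.
  H_1: rank ker ∂_1 − rank ∂_2 = (4 − 3) − 0 = 1, and there is no ∂_2, so H_1 = Z.

As a check, the Euler characteristic is 4 − 4 = 0, which agrees with 1 − 1 = 0.

H_0 ≅ Z,  H_1 ≅ Z.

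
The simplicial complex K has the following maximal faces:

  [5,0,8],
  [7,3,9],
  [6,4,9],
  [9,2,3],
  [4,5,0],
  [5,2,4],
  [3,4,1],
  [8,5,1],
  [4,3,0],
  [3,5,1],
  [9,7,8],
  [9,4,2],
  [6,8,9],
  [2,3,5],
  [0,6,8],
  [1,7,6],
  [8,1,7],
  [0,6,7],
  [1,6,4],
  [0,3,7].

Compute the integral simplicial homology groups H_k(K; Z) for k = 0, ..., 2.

Fix the vertex order 0 < 1 < 2 < 3 < 4 < 5 < 6 < 7 < 8 < 9 and write every simplex with vertices in increasing order. Then dim K = 2 and the simplices of K are:

  0-simplices (10): [0], [1], [2], [3], [4], [5], [6], [7], [8], [9]
  1-simplices (30): (30 of them)
  2-simplices (20): (20 of them)

Hence C_0 ≅ Z^10, C_1 ≅ Z^30, C_2 ≅ Z^20.

∂_1: C_1 → C_0 sends each edge [p,q] (with p < q) to q − p. For instance
  ∂[0,7] = [7] − [0].
This gives a 10×30 integer matrix of rank 9; reducing to Smith normal form yields diagonal entries (1,1,1,1,1,1,1,1,1).

The boundary map ∂_2: C_2 → C_1 sends each 2-simplex [p,q,r] to [q,r] − [p,r] + [p,q]. For instance
  ∂[0,5,8] = [5,8] − [0,8] + [0,5],
  ∂[7,8,9] = [8,9] − [7,9] + [7,8].
The resulting 30×20 matrix has rank 20, and its Smith normal form has invariant factors (1,1,1,1,1,1,1,1,1,1,1,1,1,1,1,1,1,1,1,2).

Computing H_k = (kernel of ∂_k) / (image of ∂_{k+1}):

  H_0: rank C_0 − rank ∂_1 = 10 − 9 = 1, and the invariant factors of ∂_1 are all 1, so H_0 ≅ Z.
  H_1: rank ker ∂_1 − rank ∂_2 = (30 − 9) − 20 = 1, and ∂_2 has invariant factor 2 > 1, so H_1 ≅ Z ⊕ Z/2.
  H_2: rank ker ∂_2 − rank ∂_3 = (20 − 20) − 0 = 0, and there is no ∂_3, so H_2 ≅ 0.

H_0 ≅ Z,  H_1 ≅ Z ⊕ Z/2,  H_2 = 0.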